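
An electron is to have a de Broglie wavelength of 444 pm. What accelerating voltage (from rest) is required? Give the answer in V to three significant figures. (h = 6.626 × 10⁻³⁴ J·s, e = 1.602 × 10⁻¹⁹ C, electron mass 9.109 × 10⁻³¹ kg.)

V = 7.63 V

p = h/λ = 6.626 × 10⁻³⁴ / 4.440 × 10⁻¹⁰ = 1.492 × 10⁻²⁴ kg·m/s.
KE = p²/(2m) = 1.222 × 10⁻¹⁸ J.
V = KE/e = 1.222 × 10⁻¹⁸ / (1.602 × 10⁻¹⁹) = 7.63 V.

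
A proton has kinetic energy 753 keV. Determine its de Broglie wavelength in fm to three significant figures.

λ = 33.0 fm

KE = 753 keV = 1.206 × 10⁻¹³ J.
p = √(2mKE) = √(2 × 1.673 × 10⁻²⁷ × 1.206 × 10⁻¹³) = 2.009 × 10⁻²⁰ kg·m/s.
λ = h/p = 6.626 × 10⁻³⁴ / 2.009 × 10⁻²⁰ = 3.30 × 10⁻¹⁴ m = 33.0 fm.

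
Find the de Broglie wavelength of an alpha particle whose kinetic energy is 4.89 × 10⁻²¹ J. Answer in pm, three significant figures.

p = √(2mKE) = √(2 × 6.645 × 10⁻²⁷ × 4.890 × 10⁻²¹) = 8.062 × 10⁻²⁴ kg·m/s.
λ = h/p = 6.626 × 10⁻³⁴ / 8.062 × 10⁻²⁴ = 8.22 × 10⁻¹¹ m = 82.2 pm.

λ = 82.2 pm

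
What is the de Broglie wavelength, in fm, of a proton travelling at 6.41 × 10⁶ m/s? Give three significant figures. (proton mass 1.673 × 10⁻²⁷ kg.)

λ = 61.8 fm

p = mv = 1.673 × 10⁻²⁷ × 6.41 × 10⁶ = 1.072 × 10⁻²⁰ kg·m/s.
λ = h/p = 6.626 × 10⁻³⁴ / 1.072 × 10⁻²⁰ = 6.18 × 10⁻¹⁴ m = 61.8 fm.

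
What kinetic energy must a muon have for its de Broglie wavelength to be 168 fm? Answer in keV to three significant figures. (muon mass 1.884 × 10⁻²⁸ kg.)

p = h/λ = 6.626 × 10⁻³⁴ / 1.680 × 10⁻¹³ = 3.944 × 10⁻²¹ kg·m/s.
KE = p²/(2m) = (3.944 × 10⁻²¹)² / (2 × 1.884 × 10⁻²⁸) = 4.128 × 10⁻¹⁴ J = 258 keV.

KE = 258 keV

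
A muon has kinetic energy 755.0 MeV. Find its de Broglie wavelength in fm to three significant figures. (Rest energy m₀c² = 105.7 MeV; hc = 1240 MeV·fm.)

Total energy E = KE + m₀c² = 755.0 + 105.7 = 860.7 MeV.
(pc)² = E² − (m₀c²)² = (860.7)² − (105.7)² = 7.296 × 10⁵ MeV², so pc = 854.2 MeV.
λ = hc/(pc) = 1240 MeV·fm / 854.2 MeV = 1.45 fm.

λ = 1.45 fm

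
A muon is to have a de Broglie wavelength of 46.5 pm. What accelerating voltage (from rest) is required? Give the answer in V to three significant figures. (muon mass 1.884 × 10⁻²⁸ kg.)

V = 3.36 V

p = h/λ = 6.626 × 10⁻³⁴ / 4.650 × 10⁻¹¹ = 1.425 × 10⁻²³ kg·m/s.
KE = p²/(2m) = 5.389 × 10⁻¹⁹ J.
V = KE/e = 5.389 × 10⁻¹⁹ / (1.602 × 10⁻¹⁹) = 3.36 V.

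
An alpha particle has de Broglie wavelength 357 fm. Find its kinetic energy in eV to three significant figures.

KE = 1620 eV

p = h/λ = 6.626 × 10⁻³⁴ / 3.570 × 10⁻¹³ = 1.856 × 10⁻²¹ kg·m/s.
KE = p²/(2m) = (1.856 × 10⁻²¹)² / (2 × 6.645 × 10⁻²⁷) = 2.592 × 10⁻¹⁶ J = 1620 eV.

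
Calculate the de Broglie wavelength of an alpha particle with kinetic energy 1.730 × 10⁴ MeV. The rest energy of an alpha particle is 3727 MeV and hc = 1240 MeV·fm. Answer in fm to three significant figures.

Total energy E = KE + m₀c² = 1.730 × 10⁴ + 3727 = 21027 MeV.
(pc)² = E² − (m₀c²)² = (21027)² − (3727)² = 4.282 × 10⁸ MeV², so pc = 2.069 × 10⁴ MeV.
λ = hc/(pc) = 1240 MeV·fm / 2.069 × 10⁴ MeV = 0.0599 fm.

λ = 0.0599 fm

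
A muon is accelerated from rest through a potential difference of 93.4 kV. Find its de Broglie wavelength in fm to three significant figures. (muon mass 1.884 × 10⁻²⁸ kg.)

λ = 279 fm

KE = eV = 1.602 × 10⁻¹⁹ × 9.340 × 10⁴ = 1.496 × 10⁻¹⁴ J.
p = √(2mKE) = √(2 × 1.884 × 10⁻²⁸ × 1.496 × 10⁻¹⁴) = 2.374 × 10⁻²¹ kg·m/s.
λ = h/p = 6.626 × 10⁻³⁴ / 2.374 × 10⁻²¹ = 2.79 × 10⁻¹³ m = 279 fm.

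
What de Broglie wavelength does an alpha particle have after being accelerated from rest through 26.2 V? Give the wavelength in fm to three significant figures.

λ = 1980 fm

KE = 2eV = 2 × 1.602 × 10⁻¹⁹ × 26.20 = 8.394 × 10⁻¹⁸ J.
p = √(2mKE) = √(2 × 6.645 × 10⁻²⁷ × 8.394 × 10⁻¹⁸) = 3.340 × 10⁻²² kg·m/s.
λ = h/p = 6.626 × 10⁻³⁴ / 3.340 × 10⁻²² = 1.98 × 10⁻¹² m = 1980 fm.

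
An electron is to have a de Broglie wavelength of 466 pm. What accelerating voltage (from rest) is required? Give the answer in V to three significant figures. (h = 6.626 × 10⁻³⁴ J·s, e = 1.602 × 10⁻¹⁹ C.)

V = 6.93 V

p = h/λ = 6.626 × 10⁻³⁴ / 4.660 × 10⁻¹⁰ = 1.422 × 10⁻²⁴ kg·m/s.
KE = p²/(2m) = 1.110 × 10⁻¹⁸ J.
V = KE/e = 1.110 × 10⁻¹⁸ / (1.602 × 10⁻¹⁹) = 6.93 V.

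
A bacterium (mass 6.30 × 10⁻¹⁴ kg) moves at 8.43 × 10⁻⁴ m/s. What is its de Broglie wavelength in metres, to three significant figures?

λ = 1.25 × 10⁻¹⁷ m

p = mv = 6.30 × 10⁻¹⁴ × 8.43 × 10⁻⁴ = 5.311 × 10⁻¹⁷ kg·m/s.
λ = h/p = 6.626 × 10⁻³⁴ / 5.311 × 10⁻¹⁷ = 1.25 × 10⁻¹⁷ m.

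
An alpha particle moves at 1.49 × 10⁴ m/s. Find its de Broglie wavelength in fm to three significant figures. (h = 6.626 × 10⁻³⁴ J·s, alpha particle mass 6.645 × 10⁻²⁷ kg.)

λ = 6690 fm

p = mv = 6.645 × 10⁻²⁷ × 1.49 × 10⁴ = 9.901 × 10⁻²³ kg·m/s.
λ = h/p = 6.626 × 10⁻³⁴ / 9.901 × 10⁻²³ = 6.69 × 10⁻¹² m = 6690 fm.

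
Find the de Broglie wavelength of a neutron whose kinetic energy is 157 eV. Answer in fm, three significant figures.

KE = 157 eV = 2.515 × 10⁻¹⁷ J.
p = √(2mKE) = √(2 × 1.675 × 10⁻²⁷ × 2.515 × 10⁻¹⁷) = 2.903 × 10⁻²² kg·m/s.
λ = h/p = 6.626 × 10⁻³⁴ / 2.903 × 10⁻²² = 2.28 × 10⁻¹² m = 2280 fm.

λ = 2280 fm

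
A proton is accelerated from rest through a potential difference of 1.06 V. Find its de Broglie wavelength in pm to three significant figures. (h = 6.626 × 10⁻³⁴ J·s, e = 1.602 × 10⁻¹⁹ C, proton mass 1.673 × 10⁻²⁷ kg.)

KE = eV = 1.602 × 10⁻¹⁹ × 1.060 = 1.698 × 10⁻¹⁹ J.
p = √(2mKE) = √(2 × 1.673 × 10⁻²⁷ × 1.698 × 10⁻¹⁹) = 2.384 × 10⁻²³ kg·m/s.
λ = h/p = 6.626 × 10⁻³⁴ / 2.384 × 10⁻²³ = 2.78 × 10⁻¹¹ m = 27.8 pm.

λ = 27.8 pm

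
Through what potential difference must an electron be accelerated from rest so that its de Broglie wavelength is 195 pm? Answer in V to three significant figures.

V = 39.6 V

p = h/λ = 6.626 × 10⁻³⁴ / 1.950 × 10⁻¹⁰ = 3.398 × 10⁻²⁴ kg·m/s.
KE = p²/(2m) = 6.338 × 10⁻¹⁸ J.
V = KE/e = 6.338 × 10⁻¹⁸ / (1.602 × 10⁻¹⁹) = 39.6 V.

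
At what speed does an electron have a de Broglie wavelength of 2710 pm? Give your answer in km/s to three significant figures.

p = h/λ = 6.626 × 10⁻³⁴ / 2.710 × 10⁻⁹ = 2.445 × 10⁻²⁵ kg·m/s.
v = p/m = 2.445 × 10⁻²⁵ / 9.109 × 10⁻³¹ = 2.68 × 10⁵ m/s = 268 km/s.

v = 268 km/s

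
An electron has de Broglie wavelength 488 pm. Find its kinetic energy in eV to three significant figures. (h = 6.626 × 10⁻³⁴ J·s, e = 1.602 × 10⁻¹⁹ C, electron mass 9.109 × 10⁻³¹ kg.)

KE = 6.32 eV

p = h/λ = 6.626 × 10⁻³⁴ / 4.880 × 10⁻¹⁰ = 1.358 × 10⁻²⁴ kg·m/s.
KE = p²/(2m) = (1.358 × 10⁻²⁴)² / (2 × 9.109 × 10⁻³¹) = 1.012 × 10⁻¹⁸ J = 6.32 eV.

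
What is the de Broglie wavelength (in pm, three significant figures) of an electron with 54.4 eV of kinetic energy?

λ = 166 pm

KE = 54.4 eV = 8.715 × 10⁻¹⁸ J.
p = √(2mKE) = √(2 × 9.109 × 10⁻³¹ × 8.715 × 10⁻¹⁸) = 3.985 × 10⁻²⁴ kg·m/s.
λ = h/p = 6.626 × 10⁻³⁴ / 3.985 × 10⁻²⁴ = 1.66 × 10⁻¹⁰ m = 166 pm.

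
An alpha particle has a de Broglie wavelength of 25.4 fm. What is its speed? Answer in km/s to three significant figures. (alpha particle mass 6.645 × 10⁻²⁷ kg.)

p = h/λ = 6.626 × 10⁻³⁴ / 2.540 × 10⁻¹⁴ = 2.609 × 10⁻²⁰ kg·m/s.
v = p/m = 2.609 × 10⁻²⁰ / 6.645 × 10⁻²⁷ = 3.93 × 10⁶ m/s = 3930 km/s.

v = 3930 km/s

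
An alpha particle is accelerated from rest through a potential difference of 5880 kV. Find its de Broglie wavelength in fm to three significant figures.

λ = 4.19 fm

KE = 2eV = 2 × 1.602 × 10⁻¹⁹ × 5.880 × 10⁶ = 1.884 × 10⁻¹² J.
p = √(2mKE) = √(2 × 6.645 × 10⁻²⁷ × 1.884 × 10⁻¹²) = 1.582 × 10⁻¹⁹ kg·m/s.
λ = h/p = 6.626 × 10⁻³⁴ / 1.582 × 10⁻¹⁹ = 4.19 × 10⁻¹⁵ m = 4.19 fm.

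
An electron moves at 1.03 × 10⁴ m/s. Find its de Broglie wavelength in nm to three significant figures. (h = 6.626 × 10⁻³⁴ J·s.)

p = mv = 9.109 × 10⁻³¹ × 1.03 × 10⁴ = 9.382 × 10⁻²⁷ kg·m/s.
λ = h/p = 6.626 × 10⁻³⁴ / 9.382 × 10⁻²⁷ = 7.06 × 10⁻⁸ m = 70.6 nm.

λ = 70.6 nm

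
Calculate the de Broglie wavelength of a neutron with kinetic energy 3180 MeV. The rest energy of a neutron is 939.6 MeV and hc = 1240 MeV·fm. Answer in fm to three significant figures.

λ = 0.309 fm

Total energy E = KE + m₀c² = 3180 + 939.6 = 4119.6 MeV.
(pc)² = E² − (m₀c²)² = (4119.6)² − (939.6)² = 1.609 × 10⁷ MeV², so pc = 4011 MeV.
λ = hc/(pc) = 1240 MeV·fm / 4011 MeV = 0.309 fm.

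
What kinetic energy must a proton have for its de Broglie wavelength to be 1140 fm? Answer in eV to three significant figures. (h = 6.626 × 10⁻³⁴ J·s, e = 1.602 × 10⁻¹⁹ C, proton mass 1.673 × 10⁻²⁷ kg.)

KE = 630 eV

p = h/λ = 6.626 × 10⁻³⁴ / 1.140 × 10⁻¹² = 5.812 × 10⁻²² kg·m/s.
KE = p²/(2m) = (5.812 × 10⁻²²)² / (2 × 1.673 × 10⁻²⁷) = 1.010 × 10⁻¹⁶ J = 630 eV.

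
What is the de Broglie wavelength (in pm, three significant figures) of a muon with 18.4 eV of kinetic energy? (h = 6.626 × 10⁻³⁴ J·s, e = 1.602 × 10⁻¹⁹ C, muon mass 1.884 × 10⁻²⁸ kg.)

KE = 18.4 eV = 2.948 × 10⁻¹⁸ J.
p = √(2mKE) = √(2 × 1.884 × 10⁻²⁸ × 2.948 × 10⁻¹⁸) = 3.333 × 10⁻²³ kg·m/s.
λ = h/p = 6.626 × 10⁻³⁴ / 3.333 × 10⁻²³ = 1.99 × 10⁻¹¹ m = 19.9 pm.

λ = 19.9 pm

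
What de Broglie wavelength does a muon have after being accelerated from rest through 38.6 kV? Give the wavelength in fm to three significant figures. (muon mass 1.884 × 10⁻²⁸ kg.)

λ = 434 fm

KE = eV = 1.602 × 10⁻¹⁹ × 3.860 × 10⁴ = 6.184 × 10⁻¹⁵ J.
p = √(2mKE) = √(2 × 1.884 × 10⁻²⁸ × 6.184 × 10⁻¹⁵) = 1.526 × 10⁻²¹ kg·m/s.
λ = h/p = 6.626 × 10⁻³⁴ / 1.526 × 10⁻²¹ = 4.34 × 10⁻¹³ m = 434 fm.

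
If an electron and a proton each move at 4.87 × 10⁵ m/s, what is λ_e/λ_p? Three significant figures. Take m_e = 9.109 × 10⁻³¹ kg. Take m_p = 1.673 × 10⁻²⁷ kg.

At fixed v, p = mv so λ = h/(mv) ∝ 1/m.
λ_e/λ_p = m_p/m_e = 1.673 × 10⁻²⁷/9.109 × 10⁻³¹ = 1840.

λ_e/λ_p = 1840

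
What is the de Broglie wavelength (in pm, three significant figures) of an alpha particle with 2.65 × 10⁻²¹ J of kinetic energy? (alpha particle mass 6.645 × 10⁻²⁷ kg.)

λ = 112 pm

p = √(2mKE) = √(2 × 6.645 × 10⁻²⁷ × 2.650 × 10⁻²¹) = 5.935 × 10⁻²⁴ kg·m/s.
λ = h/p = 6.626 × 10⁻³⁴ / 5.935 × 10⁻²⁴ = 1.12 × 10⁻¹⁰ m = 112 pm.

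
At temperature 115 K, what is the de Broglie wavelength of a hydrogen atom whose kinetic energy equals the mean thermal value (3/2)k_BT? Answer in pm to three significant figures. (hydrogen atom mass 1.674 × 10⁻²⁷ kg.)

λ = 235 pm

KE = (3/2)k_BT = 1.5 × 1.381 × 10⁻²³ × 115 = 2.382 × 10⁻²¹ J.
p = √(2mKE) = √(2 × 1.674 × 10⁻²⁷ × 2.382 × 10⁻²¹) = 2.824 × 10⁻²⁴ kg·m/s.
λ = h/p = 2.35 × 10⁻¹⁰ m = 235 pm.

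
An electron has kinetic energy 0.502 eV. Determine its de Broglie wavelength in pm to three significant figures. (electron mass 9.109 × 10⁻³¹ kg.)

KE = 0.502 eV = 8.042 × 10⁻²⁰ J.
p = √(2mKE) = √(2 × 9.109 × 10⁻³¹ × 8.042 × 10⁻²⁰) = 3.828 × 10⁻²⁵ kg·m/s.
λ = h/p = 6.626 × 10⁻³⁴ / 3.828 × 10⁻²⁵ = 1.73 × 10⁻⁹ m = 1730 pm.

λ = 1730 pm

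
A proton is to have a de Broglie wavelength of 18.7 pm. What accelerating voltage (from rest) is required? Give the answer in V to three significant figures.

p = h/λ = 6.626 × 10⁻³⁴ / 1.870 × 10⁻¹¹ = 3.543 × 10⁻²³ kg·m/s.
KE = p²/(2m) = 3.752 × 10⁻¹⁹ J.
V = KE/e = 3.752 × 10⁻¹⁹ / (1.602 × 10⁻¹⁹) = 2.34 V.

V = 2.34 V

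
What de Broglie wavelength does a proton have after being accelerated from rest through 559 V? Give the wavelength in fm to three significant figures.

λ = 1210 fm

KE = eV = 1.602 × 10⁻¹⁹ × 559.0 = 8.955 × 10⁻¹⁷ J.
p = √(2mKE) = √(2 × 1.673 × 10⁻²⁷ × 8.955 × 10⁻¹⁷) = 5.474 × 10⁻²² kg·m/s.
λ = h/p = 6.626 × 10⁻³⁴ / 5.474 × 10⁻²² = 1.21 × 10⁻¹² m = 1210 fm.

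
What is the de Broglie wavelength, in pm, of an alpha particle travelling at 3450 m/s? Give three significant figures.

λ = 28.9 pm

p = mv = 6.645 × 10⁻²⁷ × 3450 = 2.293 × 10⁻²³ kg·m/s.
λ = h/p = 6.626 × 10⁻³⁴ / 2.293 × 10⁻²³ = 2.89 × 10⁻¹¹ m = 28.9 pm.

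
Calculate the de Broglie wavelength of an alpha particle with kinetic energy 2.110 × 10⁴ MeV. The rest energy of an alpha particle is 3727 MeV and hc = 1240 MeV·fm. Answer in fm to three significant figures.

Total energy E = KE + m₀c² = 2.110 × 10⁴ + 3727 = 24827 MeV.
(pc)² = E² − (m₀c²)² = (24827)² − (3727)² = 6.025 × 10⁸ MeV², so pc = 2.455 × 10⁴ MeV.
λ = hc/(pc) = 1240 MeV·fm / 2.455 × 10⁴ MeV = 0.0505 fm.

λ = 0.0505 fm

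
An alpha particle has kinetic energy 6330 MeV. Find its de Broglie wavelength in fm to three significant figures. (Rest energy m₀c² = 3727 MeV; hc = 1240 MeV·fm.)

λ = 0.133 fm

Total energy E = KE + m₀c² = 6330 + 3727 = 10057 MeV.
(pc)² = E² − (m₀c²)² = (10057)² − (3727)² = 8.725 × 10⁷ MeV², so pc = 9341 MeV.
λ = hc/(pc) = 1240 MeV·fm / 9341 MeV = 0.133 fm.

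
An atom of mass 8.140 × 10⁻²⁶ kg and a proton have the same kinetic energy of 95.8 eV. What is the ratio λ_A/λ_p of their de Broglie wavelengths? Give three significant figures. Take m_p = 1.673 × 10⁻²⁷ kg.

At fixed KE, p = √(2mKE) so λ = h/p ∝ 1/√m.
λ_A/λ_p = √(m_p/m_A) = √(1.673 × 10⁻²⁷/8.140 × 10⁻²⁶) = √(0.02055) = 0.143.

λ_A/λ_p = 0.143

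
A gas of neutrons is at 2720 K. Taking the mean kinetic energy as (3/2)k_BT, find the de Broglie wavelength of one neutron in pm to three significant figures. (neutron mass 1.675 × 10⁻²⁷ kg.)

λ = 48.2 pm

KE = (3/2)k_BT = 1.5 × 1.381 × 10⁻²³ × 2720 = 5.634 × 10⁻²⁰ J.
p = √(2mKE) = √(2 × 1.675 × 10⁻²⁷ × 5.634 × 10⁻²⁰) = 1.374 × 10⁻²³ kg·m/s.
λ = h/p = 4.82 × 10⁻¹¹ m = 48.2 pm.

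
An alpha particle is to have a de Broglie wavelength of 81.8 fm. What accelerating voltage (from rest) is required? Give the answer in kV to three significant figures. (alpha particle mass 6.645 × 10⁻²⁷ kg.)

p = h/λ = 6.626 × 10⁻³⁴ / 8.180 × 10⁻¹⁴ = 8.100 × 10⁻²¹ kg·m/s.
KE = p²/(2m) = 4.937 × 10⁻¹⁵ J.
V = KE/2e = 4.937 × 10⁻¹⁵ / (2 × 1.602 × 10⁻¹⁹) = 15.4 kV.

V = 15.4 kV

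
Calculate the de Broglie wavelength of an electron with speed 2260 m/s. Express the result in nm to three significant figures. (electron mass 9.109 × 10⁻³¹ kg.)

p = mv = 9.109 × 10⁻³¹ × 2260 = 2.059 × 10⁻²⁷ kg·m/s.
λ = h/p = 6.626 × 10⁻³⁴ / 2.059 × 10⁻²⁷ = 3.22 × 10⁻⁷ m = 322 nm.

λ = 322 nm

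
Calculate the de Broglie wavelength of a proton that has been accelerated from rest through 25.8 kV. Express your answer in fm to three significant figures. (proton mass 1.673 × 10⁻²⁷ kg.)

λ = 178 fm

KE = eV = 1.602 × 10⁻¹⁹ × 2.580 × 10⁴ = 4.133 × 10⁻¹⁵ J.
p = √(2mKE) = √(2 × 1.673 × 10⁻²⁷ × 4.133 × 10⁻¹⁵) = 3.719 × 10⁻²¹ kg·m/s.
λ = h/p = 6.626 × 10⁻³⁴ / 3.719 × 10⁻²¹ = 1.78 × 10⁻¹³ m = 178 fm.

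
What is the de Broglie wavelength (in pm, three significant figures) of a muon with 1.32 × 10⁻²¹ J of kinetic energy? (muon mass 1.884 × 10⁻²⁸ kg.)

λ = 940 pm

p = √(2mKE) = √(2 × 1.884 × 10⁻²⁸ × 1.320 × 10⁻²¹) = 7.052 × 10⁻²⁵ kg·m/s.
λ = h/p = 6.626 × 10⁻³⁴ / 7.052 × 10⁻²⁵ = 9.40 × 10⁻¹⁰ m = 940 pm.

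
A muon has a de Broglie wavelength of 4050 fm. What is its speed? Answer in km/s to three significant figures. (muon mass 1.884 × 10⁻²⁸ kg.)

p = h/λ = 6.626 × 10⁻³⁴ / 4.050 × 10⁻¹² = 1.636 × 10⁻²² kg·m/s.
v = p/m = 1.636 × 10⁻²² / 1.884 × 10⁻²⁸ = 8.68 × 10⁵ m/s = 868 km/s.

v = 868 km/s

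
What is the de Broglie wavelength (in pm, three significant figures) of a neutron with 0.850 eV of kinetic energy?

λ = 31.0 pm

KE = 0.850 eV = 1.362 × 10⁻¹⁹ J.
p = √(2mKE) = √(2 × 1.675 × 10⁻²⁷ × 1.362 × 10⁻¹⁹) = 2.136 × 10⁻²³ kg·m/s.
λ = h/p = 6.626 × 10⁻³⁴ / 2.136 × 10⁻²³ = 3.10 × 10⁻¹¹ m = 31.0 pm.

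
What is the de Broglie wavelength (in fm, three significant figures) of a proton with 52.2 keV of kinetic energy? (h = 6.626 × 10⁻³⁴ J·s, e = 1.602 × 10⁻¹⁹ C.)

KE = 52.2 keV = 8.362 × 10⁻¹⁵ J.
p = √(2mKE) = √(2 × 1.673 × 10⁻²⁷ × 8.362 × 10⁻¹⁵) = 5.290 × 10⁻²¹ kg·m/s.
λ = h/p = 6.626 × 10⁻³⁴ / 5.290 × 10⁻²¹ = 1.25 × 10⁻¹³ m = 125 fm.

λ = 125 fm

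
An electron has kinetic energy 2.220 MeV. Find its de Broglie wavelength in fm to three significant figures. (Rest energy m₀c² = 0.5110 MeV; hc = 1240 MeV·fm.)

λ = 462 fm

Total energy E = KE + m₀c² = 2.220 + 0.5110 = 2.7310 MeV.
(pc)² = E² − (m₀c²)² = (2.7310)² − (0.5110)² = 7.197 MeV², so pc = 2.683 MeV.
λ = hc/(pc) = 1240 MeV·fm / 2.683 MeV = 462 fm.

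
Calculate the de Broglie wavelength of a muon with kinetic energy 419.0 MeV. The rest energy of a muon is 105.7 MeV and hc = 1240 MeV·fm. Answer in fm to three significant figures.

Total energy E = KE + m₀c² = 419.0 + 105.7 = 524.7 MeV.
(pc)² = E² − (m₀c²)² = (524.7)² − (105.7)² = 2.641 × 10⁵ MeV², so pc = 513.9 MeV.
λ = hc/(pc) = 1240 MeV·fm / 513.9 MeV = 2.41 fm.

λ = 2.41 fm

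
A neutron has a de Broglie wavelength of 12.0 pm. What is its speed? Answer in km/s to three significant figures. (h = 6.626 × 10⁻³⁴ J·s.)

v = 33.0 km/s

p = h/λ = 6.626 × 10⁻³⁴ / 1.200 × 10⁻¹¹ = 5.522 × 10⁻²³ kg·m/s.
v = p/m = 5.522 × 10⁻²³ / 1.675 × 10⁻²⁷ = 3.30 × 10⁴ m/s = 33.0 km/s.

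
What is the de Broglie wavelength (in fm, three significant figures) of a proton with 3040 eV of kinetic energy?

KE = 3040 eV = 4.870 × 10⁻¹⁶ J.
p = √(2mKE) = √(2 × 1.673 × 10⁻²⁷ × 4.870 × 10⁻¹⁶) = 1.277 × 10⁻²¹ kg·m/s.
λ = h/p = 6.626 × 10⁻³⁴ / 1.277 × 10⁻²¹ = 5.19 × 10⁻¹³ m = 519 fm.

λ = 519 fm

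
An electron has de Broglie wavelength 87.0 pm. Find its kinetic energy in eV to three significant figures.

p = h/λ = 6.626 × 10⁻³⁴ / 8.700 × 10⁻¹¹ = 7.616 × 10⁻²⁴ kg·m/s.
KE = p²/(2m) = (7.616 × 10⁻²⁴)² / (2 × 9.109 × 10⁻³¹) = 3.184 × 10⁻¹⁷ J = 199 eV.

KE = 199 eV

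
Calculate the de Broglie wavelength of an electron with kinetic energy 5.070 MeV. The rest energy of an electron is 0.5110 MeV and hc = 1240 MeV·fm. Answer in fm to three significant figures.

λ = 223 fm

Total energy E = KE + m₀c² = 5.070 + 0.5110 = 5.5810 MeV.
(pc)² = E² − (m₀c²)² = (5.5810)² − (0.5110)² = 30.89 MeV², so pc = 5.558 MeV.
λ = hc/(pc) = 1240 MeV·fm / 5.558 MeV = 223 fm.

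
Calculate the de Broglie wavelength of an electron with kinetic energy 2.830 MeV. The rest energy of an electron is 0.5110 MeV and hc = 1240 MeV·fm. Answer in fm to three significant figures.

λ = 376 fm

Total energy E = KE + m₀c² = 2.830 + 0.5110 = 3.3410 MeV.
(pc)² = E² − (m₀c²)² = (3.3410)² − (0.5110)² = 10.90 MeV², so pc = 3.302 MeV.
λ = hc/(pc) = 1240 MeV·fm / 3.302 MeV = 376 fm.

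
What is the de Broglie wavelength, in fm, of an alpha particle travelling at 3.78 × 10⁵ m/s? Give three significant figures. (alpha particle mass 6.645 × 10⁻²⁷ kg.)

λ = 264 fm

p = mv = 6.645 × 10⁻²⁷ × 3.78 × 10⁵ = 2.512 × 10⁻²¹ kg·m/s.
λ = h/p = 6.626 × 10⁻³⁴ / 2.512 × 10⁻²¹ = 2.64 × 10⁻¹³ m = 264 fm.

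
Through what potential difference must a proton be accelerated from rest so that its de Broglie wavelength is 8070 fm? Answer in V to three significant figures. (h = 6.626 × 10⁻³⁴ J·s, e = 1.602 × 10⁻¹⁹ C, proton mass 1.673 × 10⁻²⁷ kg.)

V = 12.6 V

p = h/λ = 6.626 × 10⁻³⁴ / 8.070 × 10⁻¹² = 8.211 × 10⁻²³ kg·m/s.
KE = p²/(2m) = 2.015 × 10⁻¹⁸ J.
V = KE/e = 2.015 × 10⁻¹⁸ / (1.602 × 10⁻¹⁹) = 12.6 V.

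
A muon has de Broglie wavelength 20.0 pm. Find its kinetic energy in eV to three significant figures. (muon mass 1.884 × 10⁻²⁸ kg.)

p = h/λ = 6.626 × 10⁻³⁴ / 2.000 × 10⁻¹¹ = 3.313 × 10⁻²³ kg·m/s.
KE = p²/(2m) = (3.313 × 10⁻²³)² / (2 × 1.884 × 10⁻²⁸) = 2.913 × 10⁻¹⁸ J = 18.2 eV.

KE = 18.2 eV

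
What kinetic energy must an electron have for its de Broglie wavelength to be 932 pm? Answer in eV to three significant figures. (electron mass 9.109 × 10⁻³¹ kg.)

KE = 1.73 eV

p = h/λ = 6.626 × 10⁻³⁴ / 9.320 × 10⁻¹⁰ = 7.109 × 10⁻²⁵ kg·m/s.
KE = p²/(2m) = (7.109 × 10⁻²⁵)² / (2 × 9.109 × 10⁻³¹) = 2.774 × 10⁻¹⁹ J = 1.73 eV.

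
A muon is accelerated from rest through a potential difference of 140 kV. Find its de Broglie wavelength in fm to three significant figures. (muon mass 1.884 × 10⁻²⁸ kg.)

λ = 228 fm

KE = eV = 1.602 × 10⁻¹⁹ × 1.400 × 10⁵ = 2.243 × 10⁻¹⁴ J.
p = √(2mKE) = √(2 × 1.884 × 10⁻²⁸ × 2.243 × 10⁻¹⁴) = 2.907 × 10⁻²¹ kg·m/s.
λ = h/p = 6.626 × 10⁻³⁴ / 2.907 × 10⁻²¹ = 2.28 × 10⁻¹³ m = 228 fm.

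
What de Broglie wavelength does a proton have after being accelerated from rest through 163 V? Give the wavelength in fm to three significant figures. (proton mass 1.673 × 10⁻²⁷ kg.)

KE = eV = 1.602 × 10⁻¹⁹ × 163.0 = 2.611 × 10⁻¹⁷ J.
p = √(2mKE) = √(2 × 1.673 × 10⁻²⁷ × 2.611 × 10⁻¹⁷) = 2.956 × 10⁻²² kg·m/s.
λ = h/p = 6.626 × 10⁻³⁴ / 2.956 × 10⁻²² = 2.24 × 10⁻¹² m = 2240 fm.

λ = 2240 fm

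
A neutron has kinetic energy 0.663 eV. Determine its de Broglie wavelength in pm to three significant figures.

KE = 0.663 eV = 1.062 × 10⁻¹⁹ J.
p = √(2mKE) = √(2 × 1.675 × 10⁻²⁷ × 1.062 × 10⁻¹⁹) = 1.886 × 10⁻²³ kg·m/s.
λ = h/p = 6.626 × 10⁻³⁴ / 1.886 × 10⁻²³ = 3.51 × 10⁻¹¹ m = 35.1 pm.

λ = 35.1 pm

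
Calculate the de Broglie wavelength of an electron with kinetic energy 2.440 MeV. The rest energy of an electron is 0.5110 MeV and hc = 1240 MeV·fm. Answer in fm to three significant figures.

Total energy E = KE + m₀c² = 2.440 + 0.5110 = 2.9510 MeV.
(pc)² = E² − (m₀c²)² = (2.9510)² − (0.5110)² = 8.447 MeV², so pc = 2.906 MeV.
λ = hc/(pc) = 1240 MeV·fm / 2.906 MeV = 427 fm.

λ = 427 fm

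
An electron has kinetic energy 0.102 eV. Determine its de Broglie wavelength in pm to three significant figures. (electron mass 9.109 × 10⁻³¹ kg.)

KE = 0.102 eV = 1.634 × 10⁻²⁰ J.
p = √(2mKE) = √(2 × 9.109 × 10⁻³¹ × 1.634 × 10⁻²⁰) = 1.725 × 10⁻²⁵ kg·m/s.
λ = h/p = 6.626 × 10⁻³⁴ / 1.725 × 10⁻²⁵ = 3.84 × 10⁻⁹ m = 3840 pm.

λ = 3840 pm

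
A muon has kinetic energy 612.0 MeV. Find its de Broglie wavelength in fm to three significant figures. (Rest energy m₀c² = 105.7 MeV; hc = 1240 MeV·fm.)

λ = 1.75 fm

Total energy E = KE + m₀c² = 612.0 + 105.7 = 717.7 MeV.
(pc)² = E² − (m₀c²)² = (717.7)² − (105.7)² = 5.039 × 10⁵ MeV², so pc = 709.9 MeV.
λ = hc/(pc) = 1240 MeV·fm / 709.9 MeV = 1.75 fm.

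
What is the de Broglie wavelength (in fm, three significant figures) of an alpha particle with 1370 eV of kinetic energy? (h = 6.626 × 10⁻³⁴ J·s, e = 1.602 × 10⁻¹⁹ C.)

KE = 1370 eV = 2.195 × 10⁻¹⁶ J.
p = √(2mKE) = √(2 × 6.645 × 10⁻²⁷ × 2.195 × 10⁻¹⁶) = 1.708 × 10⁻²¹ kg·m/s.
λ = h/p = 6.626 × 10⁻³⁴ / 1.708 × 10⁻²¹ = 3.88 × 10⁻¹³ m = 388 fm.

λ = 388 fm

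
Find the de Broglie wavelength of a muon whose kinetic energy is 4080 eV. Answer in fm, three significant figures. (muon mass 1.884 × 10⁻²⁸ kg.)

KE = 4080 eV = 6.536 × 10⁻¹⁶ J.
p = √(2mKE) = √(2 × 1.884 × 10⁻²⁸ × 6.536 × 10⁻¹⁶) = 4.963 × 10⁻²² kg·m/s.
λ = h/p = 6.626 × 10⁻³⁴ / 4.963 × 10⁻²² = 1.34 × 10⁻¹² m = 1340 fm.

λ = 1340 fm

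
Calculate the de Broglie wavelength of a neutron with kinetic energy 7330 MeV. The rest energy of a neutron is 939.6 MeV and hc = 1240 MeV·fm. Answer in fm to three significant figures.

Total energy E = KE + m₀c² = 7330 + 939.6 = 8269.6 MeV.
(pc)² = E² − (m₀c²)² = (8269.6)² − (939.6)² = 6.750 × 10⁷ MeV², so pc = 8216 MeV.
λ = hc/(pc) = 1240 MeV·fm / 8216 MeV = 0.151 fm.

λ = 0.151 fm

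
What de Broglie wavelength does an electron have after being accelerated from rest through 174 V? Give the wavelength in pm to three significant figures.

λ = 93.0 pm

KE = eV = 1.602 × 10⁻¹⁹ × 174.0 = 2.787 × 10⁻¹⁷ J.
p = √(2mKE) = √(2 × 9.109 × 10⁻³¹ × 2.787 × 10⁻¹⁷) = 7.126 × 10⁻²⁴ kg·m/s.
λ = h/p = 6.626 × 10⁻³⁴ / 7.126 × 10⁻²⁴ = 9.30 × 10⁻¹¹ m = 93.0 pm.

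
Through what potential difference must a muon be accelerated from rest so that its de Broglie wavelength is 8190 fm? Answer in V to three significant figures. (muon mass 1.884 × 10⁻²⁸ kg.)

V = 108 V

p = h/λ = 6.626 × 10⁻³⁴ / 8.190 × 10⁻¹² = 8.090 × 10⁻²³ kg·m/s.
KE = p²/(2m) = 1.737 × 10⁻¹⁷ J.
V = KE/e = 1.737 × 10⁻¹⁷ / (1.602 × 10⁻¹⁹) = 108 V.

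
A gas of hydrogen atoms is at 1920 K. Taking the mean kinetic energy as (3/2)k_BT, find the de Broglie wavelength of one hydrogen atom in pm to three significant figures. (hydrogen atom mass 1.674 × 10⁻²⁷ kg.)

KE = (3/2)k_BT = 1.5 × 1.381 × 10⁻²³ × 1920 = 3.977 × 10⁻²⁰ J.
p = √(2mKE) = √(2 × 1.674 × 10⁻²⁷ × 3.977 × 10⁻²⁰) = 1.154 × 10⁻²³ kg·m/s.
λ = h/p = 5.74 × 10⁻¹¹ m = 57.4 pm.

λ = 57.4 pm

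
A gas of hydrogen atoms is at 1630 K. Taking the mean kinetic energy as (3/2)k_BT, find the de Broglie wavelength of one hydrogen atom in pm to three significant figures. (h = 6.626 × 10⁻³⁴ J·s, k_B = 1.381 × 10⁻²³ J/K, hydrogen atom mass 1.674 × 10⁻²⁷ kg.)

λ = 62.3 pm

KE = (3/2)k_BT = 1.5 × 1.381 × 10⁻²³ × 1630 = 3.377 × 10⁻²⁰ J.
p = √(2mKE) = √(2 × 1.674 × 10⁻²⁷ × 3.377 × 10⁻²⁰) = 1.063 × 10⁻²³ kg·m/s.
λ = h/p = 6.23 × 10⁻¹¹ m = 62.3 pm.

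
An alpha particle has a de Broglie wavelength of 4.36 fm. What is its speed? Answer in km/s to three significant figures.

v = 2.29 × 10⁴ km/s

p = h/λ = 6.626 × 10⁻³⁴ / 4.360 × 10⁻¹⁵ = 1.520 × 10⁻¹⁹ kg·m/s.
v = p/m = 1.520 × 10⁻¹⁹ / 6.645 × 10⁻²⁷ = 2.29 × 10⁷ m/s = 2.29 × 10⁴ km/s.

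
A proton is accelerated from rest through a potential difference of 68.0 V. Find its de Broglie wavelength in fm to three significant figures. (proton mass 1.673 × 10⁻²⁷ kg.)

KE = eV = 1.602 × 10⁻¹⁹ × 68.00 = 1.089 × 10⁻¹⁷ J.
p = √(2mKE) = √(2 × 1.673 × 10⁻²⁷ × 1.089 × 10⁻¹⁷) = 1.909 × 10⁻²² kg·m/s.
λ = h/p = 6.626 × 10⁻³⁴ / 1.909 × 10⁻²² = 3.47 × 10⁻¹² m = 3470 fm.

λ = 3470 fm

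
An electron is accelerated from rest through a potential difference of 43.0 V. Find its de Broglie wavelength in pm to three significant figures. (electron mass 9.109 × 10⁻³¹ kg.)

KE = eV = 1.602 × 10⁻¹⁹ × 43.00 = 6.889 × 10⁻¹⁸ J.
p = √(2mKE) = √(2 × 9.109 × 10⁻³¹ × 6.889 × 10⁻¹⁸) = 3.543 × 10⁻²⁴ kg·m/s.
λ = h/p = 6.626 × 10⁻³⁴ / 3.543 × 10⁻²⁴ = 1.87 × 10⁻¹⁰ m = 187 pm.

λ = 187 pm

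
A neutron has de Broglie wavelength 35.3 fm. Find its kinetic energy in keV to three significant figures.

p = h/λ = 6.626 × 10⁻³⁴ / 3.530 × 10⁻¹⁴ = 1.877 × 10⁻²⁰ kg·m/s.
KE = p²/(2m) = (1.877 × 10⁻²⁰)² / (2 × 1.675 × 10⁻²⁷) = 1.052 × 10⁻¹³ J = 657 keV.

KE = 657 keV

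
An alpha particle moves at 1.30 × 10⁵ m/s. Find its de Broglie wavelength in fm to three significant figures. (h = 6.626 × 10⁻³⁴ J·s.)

λ = 767 fm

p = mv = 6.645 × 10⁻²⁷ × 1.30 × 10⁵ = 8.639 × 10⁻²² kg·m/s.
λ = h/p = 6.626 × 10⁻³⁴ / 8.639 × 10⁻²² = 7.67 × 10⁻¹³ m = 767 fm.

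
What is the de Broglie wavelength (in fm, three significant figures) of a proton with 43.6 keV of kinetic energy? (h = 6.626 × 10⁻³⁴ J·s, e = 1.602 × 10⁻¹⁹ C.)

λ = 137 fm

KE = 43.6 keV = 6.985 × 10⁻¹⁵ J.
p = √(2mKE) = √(2 × 1.673 × 10⁻²⁷ × 6.985 × 10⁻¹⁵) = 4.834 × 10⁻²¹ kg·m/s.
λ = h/p = 6.626 × 10⁻³⁴ / 4.834 × 10⁻²¹ = 1.37 × 10⁻¹³ m = 137 fm.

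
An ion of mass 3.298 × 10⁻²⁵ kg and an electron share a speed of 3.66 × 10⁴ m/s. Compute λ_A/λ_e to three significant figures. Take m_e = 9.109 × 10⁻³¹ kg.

λ_A/λ_e = 2.76 × 10⁻⁶

At fixed v, p = mv so λ = h/(mv) ∝ 1/m.
λ_A/λ_e = m_e/m_A = 9.109 × 10⁻³¹/3.298 × 10⁻²⁵ = 2.76 × 10⁻⁶.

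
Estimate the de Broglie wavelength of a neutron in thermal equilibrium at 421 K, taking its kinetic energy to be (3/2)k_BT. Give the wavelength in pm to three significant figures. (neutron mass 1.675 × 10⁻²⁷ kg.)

λ = 123 pm

KE = (3/2)k_BT = 1.5 × 1.381 × 10⁻²³ × 421 = 8.721 × 10⁻²¹ J.
p = √(2mKE) = √(2 × 1.675 × 10⁻²⁷ × 8.721 × 10⁻²¹) = 5.405 × 10⁻²⁴ kg·m/s.
λ = h/p = 1.23 × 10⁻¹⁰ m = 123 pm.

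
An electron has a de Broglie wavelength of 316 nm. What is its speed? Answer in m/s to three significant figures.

p = h/λ = 6.626 × 10⁻³⁴ / 3.160 × 10⁻⁷ = 2.097 × 10⁻²⁷ kg·m/s.
v = p/m = 2.097 × 10⁻²⁷ / 9.109 × 10⁻³¹ = 2.30 × 10³ m/s = 2300 m/s.

v = 2300 m/s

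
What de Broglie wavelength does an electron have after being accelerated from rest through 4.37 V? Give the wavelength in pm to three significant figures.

λ = 587 pm

KE = eV = 1.602 × 10⁻¹⁹ × 4.370 = 7.001 × 10⁻¹⁹ J.
p = √(2mKE) = √(2 × 9.109 × 10⁻³¹ × 7.001 × 10⁻¹⁹) = 1.129 × 10⁻²⁴ kg·m/s.
λ = h/p = 6.626 × 10⁻³⁴ / 1.129 × 10⁻²⁴ = 5.87 × 10⁻¹⁰ m = 587 pm.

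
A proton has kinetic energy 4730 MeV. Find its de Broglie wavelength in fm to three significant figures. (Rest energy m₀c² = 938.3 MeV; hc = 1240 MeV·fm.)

Total energy E = KE + m₀c² = 4730 + 938.3 = 5668.3 MeV.
(pc)² = E² − (m₀c²)² = (5668.3)² − (938.3)² = 3.125 × 10⁷ MeV², so pc = 5590 MeV.
λ = hc/(pc) = 1240 MeV·fm / 5590 MeV = 0.222 fm.

λ = 0.222 fm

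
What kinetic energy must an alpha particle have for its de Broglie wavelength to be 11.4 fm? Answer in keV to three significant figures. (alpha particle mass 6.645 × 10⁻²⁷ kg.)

KE = 1590 keV

p = h/λ = 6.626 × 10⁻³⁴ / 1.140 × 10⁻¹⁴ = 5.812 × 10⁻²⁰ kg·m/s.
KE = p²/(2m) = (5.812 × 10⁻²⁰)² / (2 × 6.645 × 10⁻²⁷) = 2.542 × 10⁻¹³ J = 1590 keV.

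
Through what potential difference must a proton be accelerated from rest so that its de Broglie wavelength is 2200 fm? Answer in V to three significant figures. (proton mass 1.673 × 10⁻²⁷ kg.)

V = 169 V

p = h/λ = 6.626 × 10⁻³⁴ / 2.200 × 10⁻¹² = 3.012 × 10⁻²² kg·m/s.
KE = p²/(2m) = 2.711 × 10⁻¹⁷ J.
V = KE/e = 2.711 × 10⁻¹⁷ / (1.602 × 10⁻¹⁹) = 169 V.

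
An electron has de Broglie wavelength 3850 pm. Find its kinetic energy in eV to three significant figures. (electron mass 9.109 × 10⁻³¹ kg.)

p = h/λ = 6.626 × 10⁻³⁴ / 3.850 × 10⁻⁹ = 1.721 × 10⁻²⁵ kg·m/s.
KE = p²/(2m) = (1.721 × 10⁻²⁵)² / (2 × 9.109 × 10⁻³¹) = 1.626 × 10⁻²⁰ J = 0.101 eV.

KE = 0.101 eV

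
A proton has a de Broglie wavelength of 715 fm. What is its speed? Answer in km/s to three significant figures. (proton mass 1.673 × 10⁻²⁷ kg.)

p = h/λ = 6.626 × 10⁻³⁴ / 7.150 × 10⁻¹³ = 9.267 × 10⁻²² kg·m/s.
v = p/m = 9.267 × 10⁻²² / 1.673 × 10⁻²⁷ = 5.54 × 10⁵ m/s = 554 km/s.

v = 554 km/s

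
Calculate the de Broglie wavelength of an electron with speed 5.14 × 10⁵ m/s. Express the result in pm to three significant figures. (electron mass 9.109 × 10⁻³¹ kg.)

λ = 1420 pm

p = mv = 9.109 × 10⁻³¹ × 5.14 × 10⁵ = 4.682 × 10⁻²⁵ kg·m/s.
λ = h/p = 6.626 × 10⁻³⁴ / 4.682 × 10⁻²⁵ = 1.42 × 10⁻⁹ m = 1420 pm.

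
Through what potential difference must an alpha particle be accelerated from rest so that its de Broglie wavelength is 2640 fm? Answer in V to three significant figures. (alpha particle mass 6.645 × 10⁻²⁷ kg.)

V = 14.8 V

p = h/λ = 6.626 × 10⁻³⁴ / 2.640 × 10⁻¹² = 2.510 × 10⁻²² kg·m/s.
KE = p²/(2m) = 4.740 × 10⁻¹⁸ J.
V = KE/2e = 4.740 × 10⁻¹⁸ / (2 × 1.602 × 10⁻¹⁹) = 14.8 V.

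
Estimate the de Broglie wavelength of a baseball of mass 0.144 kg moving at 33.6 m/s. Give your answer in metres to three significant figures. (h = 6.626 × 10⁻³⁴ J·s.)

λ = 1.37 × 10⁻³⁴ m

p = mv = 0.144 × 33.6 = 4.838 kg·m/s.
λ = h/p = 6.626 × 10⁻³⁴ / 4.838 = 1.37 × 10⁻³⁴ m.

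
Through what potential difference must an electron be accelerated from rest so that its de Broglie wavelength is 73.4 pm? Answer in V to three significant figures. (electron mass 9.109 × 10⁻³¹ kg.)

V = 279 V

p = h/λ = 6.626 × 10⁻³⁴ / 7.340 × 10⁻¹¹ = 9.027 × 10⁻²⁴ kg·m/s.
KE = p²/(2m) = 4.473 × 10⁻¹⁷ J.
V = KE/e = 4.473 × 10⁻¹⁷ / (1.602 × 10⁻¹⁹) = 279 V.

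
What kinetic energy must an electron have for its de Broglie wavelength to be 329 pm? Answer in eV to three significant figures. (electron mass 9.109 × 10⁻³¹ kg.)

KE = 13.9 eV

p = h/λ = 6.626 × 10⁻³⁴ / 3.290 × 10⁻¹⁰ = 2.014 × 10⁻²⁴ kg·m/s.
KE = p²/(2m) = (2.014 × 10⁻²⁴)² / (2 × 9.109 × 10⁻³¹) = 2.226 × 10⁻¹⁸ J = 13.9 eV.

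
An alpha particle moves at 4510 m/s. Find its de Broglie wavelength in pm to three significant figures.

p = mv = 6.645 × 10⁻²⁷ × 4510 = 2.997 × 10⁻²³ kg·m/s.
λ = h/p = 6.626 × 10⁻³⁴ / 2.997 × 10⁻²³ = 2.21 × 10⁻¹¹ m = 22.1 pm.

λ = 22.1 pm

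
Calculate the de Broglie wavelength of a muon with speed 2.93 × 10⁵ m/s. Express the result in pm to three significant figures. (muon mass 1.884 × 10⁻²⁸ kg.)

λ = 12.0 pm

p = mv = 1.884 × 10⁻²⁸ × 2.93 × 10⁵ = 5.520 × 10⁻²³ kg·m/s.
λ = h/p = 6.626 × 10⁻³⁴ / 5.520 × 10⁻²³ = 1.20 × 10⁻¹¹ m = 12.0 pm.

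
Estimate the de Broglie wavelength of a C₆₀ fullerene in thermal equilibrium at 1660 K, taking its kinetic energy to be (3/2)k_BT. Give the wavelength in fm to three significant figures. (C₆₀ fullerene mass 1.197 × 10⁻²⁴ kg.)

KE = (3/2)k_BT = 1.5 × 1.381 × 10⁻²³ × 1660 = 3.439 × 10⁻²⁰ J.
p = √(2mKE) = √(2 × 1.197 × 10⁻²⁴ × 3.439 × 10⁻²⁰) = 2.869 × 10⁻²² kg·m/s.
λ = h/p = 2.31 × 10⁻¹² m = 2310 fm.

λ = 2310 fm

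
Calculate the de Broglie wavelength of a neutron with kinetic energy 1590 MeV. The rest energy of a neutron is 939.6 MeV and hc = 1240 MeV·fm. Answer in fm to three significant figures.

λ = 0.528 fm

Total energy E = KE + m₀c² = 1590 + 939.6 = 2529.6 MeV.
(pc)² = E² − (m₀c²)² = (2529.6)² − (939.6)² = 5.516 × 10⁶ MeV², so pc = 2349 MeV.
λ = hc/(pc) = 1240 MeV·fm / 2349 MeV = 0.528 fm.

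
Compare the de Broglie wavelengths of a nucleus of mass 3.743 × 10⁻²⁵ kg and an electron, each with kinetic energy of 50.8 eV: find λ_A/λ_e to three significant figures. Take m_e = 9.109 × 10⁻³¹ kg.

At fixed KE, p = √(2mKE) so λ = h/p ∝ 1/√m.
λ_A/λ_e = √(m_e/m_A) = √(9.109 × 10⁻³¹/3.743 × 10⁻²⁵) = √(2.434 × 10⁻⁶) = 1.56 × 10⁻³.

λ_A/λ_e = 1.56 × 10⁻³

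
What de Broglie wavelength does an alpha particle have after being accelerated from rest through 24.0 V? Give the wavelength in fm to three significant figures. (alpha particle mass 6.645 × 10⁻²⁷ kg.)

KE = 2eV = 2 × 1.602 × 10⁻¹⁹ × 24.00 = 7.690 × 10⁻¹⁸ J.
p = √(2mKE) = √(2 × 6.645 × 10⁻²⁷ × 7.690 × 10⁻¹⁸) = 3.197 × 10⁻²² kg·m/s.
λ = h/p = 6.626 × 10⁻³⁴ / 3.197 × 10⁻²² = 2.07 × 10⁻¹² m = 2070 fm.

λ = 2070 fm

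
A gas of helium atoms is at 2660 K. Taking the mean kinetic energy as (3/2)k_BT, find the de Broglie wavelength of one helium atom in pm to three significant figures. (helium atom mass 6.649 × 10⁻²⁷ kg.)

KE = (3/2)k_BT = 1.5 × 1.381 × 10⁻²³ × 2660 = 5.510 × 10⁻²⁰ J.
p = √(2mKE) = √(2 × 6.649 × 10⁻²⁷ × 5.510 × 10⁻²⁰) = 2.707 × 10⁻²³ kg·m/s.
λ = h/p = 2.45 × 10⁻¹¹ m = 24.5 pm.

λ = 24.5 pm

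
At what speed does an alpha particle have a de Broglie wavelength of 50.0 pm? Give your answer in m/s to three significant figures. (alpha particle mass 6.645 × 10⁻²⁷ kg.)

p = h/λ = 6.626 × 10⁻³⁴ / 5.000 × 10⁻¹¹ = 1.325 × 10⁻²³ kg·m/s.
v = p/m = 1.325 × 10⁻²³ / 6.645 × 10⁻²⁷ = 1.99 × 10³ m/s = 1990 m/s.

v = 1990 m/s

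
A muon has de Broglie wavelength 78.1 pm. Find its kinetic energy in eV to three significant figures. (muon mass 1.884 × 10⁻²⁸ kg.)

p = h/λ = 6.626 × 10⁻³⁴ / 7.810 × 10⁻¹¹ = 8.484 × 10⁻²⁴ kg·m/s.
KE = p²/(2m) = (8.484 × 10⁻²⁴)² / (2 × 1.884 × 10⁻²⁸) = 1.910 × 10⁻¹⁹ J = 1.19 eV.

KE = 1.19 eV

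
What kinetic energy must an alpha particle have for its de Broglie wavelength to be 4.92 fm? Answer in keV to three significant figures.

KE = 8520 keV

p = h/λ = 6.626 × 10⁻³⁴ / 4.920 × 10⁻¹⁵ = 1.347 × 10⁻¹⁹ kg·m/s.
KE = p²/(2m) = (1.347 × 10⁻¹⁹)² / (2 × 6.645 × 10⁻²⁷) = 1.365 × 10⁻¹² J = 8520 keV.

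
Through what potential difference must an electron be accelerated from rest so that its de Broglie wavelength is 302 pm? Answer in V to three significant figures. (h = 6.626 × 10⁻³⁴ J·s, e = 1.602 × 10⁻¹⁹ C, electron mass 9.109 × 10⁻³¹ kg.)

V = 16.5 V

p = h/λ = 6.626 × 10⁻³⁴ / 3.020 × 10⁻¹⁰ = 2.194 × 10⁻²⁴ kg·m/s.
KE = p²/(2m) = 2.642 × 10⁻¹⁸ J.
V = KE/e = 2.642 × 10⁻¹⁸ / (1.602 × 10⁻¹⁹) = 16.5 V.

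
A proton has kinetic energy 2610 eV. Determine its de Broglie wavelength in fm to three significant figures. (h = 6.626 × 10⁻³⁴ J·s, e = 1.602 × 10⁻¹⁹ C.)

λ = 560 fm

KE = 2610 eV = 4.181 × 10⁻¹⁶ J.
p = √(2mKE) = √(2 × 1.673 × 10⁻²⁷ × 4.181 × 10⁻¹⁶) = 1.183 × 10⁻²¹ kg·m/s.
λ = h/p = 6.626 × 10⁻³⁴ / 1.183 × 10⁻²¹ = 5.60 × 10⁻¹³ m = 560 fm.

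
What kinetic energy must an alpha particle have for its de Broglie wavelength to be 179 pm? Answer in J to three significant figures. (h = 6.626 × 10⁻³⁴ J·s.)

p = h/λ = 6.626 × 10⁻³⁴ / 1.790 × 10⁻¹⁰ = 3.702 × 10⁻²⁴ kg·m/s.
KE = p²/(2m) = (3.702 × 10⁻²⁴)² / (2 × 6.645 × 10⁻²⁷) = 1.031 × 10⁻²¹ J = 1.03 × 10⁻²¹ J.

KE = 1.03 × 10⁻²¹ J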